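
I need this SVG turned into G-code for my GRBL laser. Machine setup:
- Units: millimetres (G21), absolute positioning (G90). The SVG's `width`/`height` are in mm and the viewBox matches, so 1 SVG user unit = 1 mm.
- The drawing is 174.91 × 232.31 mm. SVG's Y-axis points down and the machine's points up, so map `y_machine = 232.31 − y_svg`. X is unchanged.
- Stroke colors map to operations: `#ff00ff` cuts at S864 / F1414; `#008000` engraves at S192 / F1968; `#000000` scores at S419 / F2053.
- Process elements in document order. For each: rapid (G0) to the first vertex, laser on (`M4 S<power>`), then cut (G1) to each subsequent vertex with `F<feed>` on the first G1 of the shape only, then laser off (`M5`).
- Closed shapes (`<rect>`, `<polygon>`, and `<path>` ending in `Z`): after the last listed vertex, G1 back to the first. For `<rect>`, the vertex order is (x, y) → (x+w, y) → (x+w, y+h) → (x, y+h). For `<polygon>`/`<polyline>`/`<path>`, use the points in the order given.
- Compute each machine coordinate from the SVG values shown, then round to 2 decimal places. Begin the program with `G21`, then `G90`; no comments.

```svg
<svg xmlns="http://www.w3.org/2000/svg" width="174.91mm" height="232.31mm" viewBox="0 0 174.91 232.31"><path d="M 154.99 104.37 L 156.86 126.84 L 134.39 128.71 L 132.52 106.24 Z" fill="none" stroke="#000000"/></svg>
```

1 u = 1 mm; y_m = 232.31 − y.

[1] `<path>` regular polygon, #000000→score S419 F2053: (154.99,127.94) → (156.86,105.47) → (134.39,103.60) → (132.52,126.07) → (154.99,127.94) (closed)

G21
G90
G0 X154.99 Y127.94
M4 S419
G1 X156.86 Y105.47 F2053
G1 X134.39 Y103.60
G1 X132.52 Y126.07
G1 X154.99 Y127.94
M5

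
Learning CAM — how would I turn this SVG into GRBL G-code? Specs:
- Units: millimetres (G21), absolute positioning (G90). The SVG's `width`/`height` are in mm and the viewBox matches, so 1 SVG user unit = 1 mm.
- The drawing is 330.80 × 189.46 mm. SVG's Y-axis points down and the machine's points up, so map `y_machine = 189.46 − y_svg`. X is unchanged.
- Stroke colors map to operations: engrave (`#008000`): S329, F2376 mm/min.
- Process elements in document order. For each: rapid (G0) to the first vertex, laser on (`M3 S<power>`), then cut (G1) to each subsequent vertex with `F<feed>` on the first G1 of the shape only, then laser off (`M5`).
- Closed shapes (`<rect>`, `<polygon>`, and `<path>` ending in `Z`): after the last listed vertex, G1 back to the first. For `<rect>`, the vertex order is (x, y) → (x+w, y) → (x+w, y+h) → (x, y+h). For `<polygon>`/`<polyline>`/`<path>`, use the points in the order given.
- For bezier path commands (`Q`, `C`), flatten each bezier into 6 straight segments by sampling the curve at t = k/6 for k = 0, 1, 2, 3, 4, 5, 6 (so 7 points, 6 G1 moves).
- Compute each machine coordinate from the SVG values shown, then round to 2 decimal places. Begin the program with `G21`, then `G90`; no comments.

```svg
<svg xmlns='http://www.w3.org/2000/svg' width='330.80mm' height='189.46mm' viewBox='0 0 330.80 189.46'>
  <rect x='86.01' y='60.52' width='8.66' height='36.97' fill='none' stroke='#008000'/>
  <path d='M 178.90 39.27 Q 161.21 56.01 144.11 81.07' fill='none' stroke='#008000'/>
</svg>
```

G21
G90
G0 X86.01 Y128.94
M3 S329
G1 X94.67 Y128.94 F2376
G1 X94.67 Y91.97
G1 X86.01 Y91.97
G1 X86.01 Y128.94
M5
G0 X178.90 Y150.19
M3 S329
G1 X173.02 Y144.38 F2376
G1 X167.17 Y138.11
G1 X161.36 Y131.37
G1 X155.58 Y124.17
G1 X149.83 Y116.51
G1 X144.11 Y108.39
M5

Since the viewBox matches the mm dimensions, user units are millimetres directly. The only transform is the Y-flip y_m = 189.46 − y_svg.

Shape 1 is a rectangle drawn with `<rect>`. Its stroke #008000 means engrave at S329, F2376. After flipping Y the toolpath is (86.01,128.94) → (94.67,128.94) → (94.67,91.97) → (86.01,91.97) → (86.01,128.94), returning to the start.

Shape 2 is a quadratic bezier drawn with `<path>`. Its stroke #008000 means engrave at S329, F2376. After flipping Y the toolpath is (178.90,150.19) → (173.02,144.38) → (167.17,138.11) → (161.36,131.37) → (155.58,124.17) → (149.83,116.51) → (144.11,108.39).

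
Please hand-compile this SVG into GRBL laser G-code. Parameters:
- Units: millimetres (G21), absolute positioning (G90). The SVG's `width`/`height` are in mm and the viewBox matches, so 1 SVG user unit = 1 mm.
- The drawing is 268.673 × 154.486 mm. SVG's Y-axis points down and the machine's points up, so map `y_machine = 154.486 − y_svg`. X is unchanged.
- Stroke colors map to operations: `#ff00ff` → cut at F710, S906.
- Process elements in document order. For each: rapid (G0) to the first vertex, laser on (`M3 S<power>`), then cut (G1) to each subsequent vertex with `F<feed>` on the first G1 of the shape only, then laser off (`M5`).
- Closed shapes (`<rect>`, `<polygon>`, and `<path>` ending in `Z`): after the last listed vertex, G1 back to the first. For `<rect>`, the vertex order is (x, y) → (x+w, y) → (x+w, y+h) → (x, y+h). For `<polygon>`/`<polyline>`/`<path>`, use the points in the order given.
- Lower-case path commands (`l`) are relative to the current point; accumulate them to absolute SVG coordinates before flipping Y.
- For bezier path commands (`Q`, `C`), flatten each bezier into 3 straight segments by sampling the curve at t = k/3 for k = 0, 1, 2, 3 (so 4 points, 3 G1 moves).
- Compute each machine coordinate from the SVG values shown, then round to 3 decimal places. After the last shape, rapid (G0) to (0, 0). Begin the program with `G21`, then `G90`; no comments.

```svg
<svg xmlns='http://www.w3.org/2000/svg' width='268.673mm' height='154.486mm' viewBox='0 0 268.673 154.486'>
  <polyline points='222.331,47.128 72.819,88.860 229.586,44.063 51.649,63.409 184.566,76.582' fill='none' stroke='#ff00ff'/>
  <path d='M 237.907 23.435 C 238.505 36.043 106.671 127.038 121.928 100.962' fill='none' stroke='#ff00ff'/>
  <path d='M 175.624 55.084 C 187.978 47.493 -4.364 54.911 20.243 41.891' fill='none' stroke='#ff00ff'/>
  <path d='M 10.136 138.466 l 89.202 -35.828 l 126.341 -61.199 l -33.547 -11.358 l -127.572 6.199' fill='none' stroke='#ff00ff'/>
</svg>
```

1 u = 1 mm; y_m = 154.486 − y.

[1] `<polyline>` open polyline, #ff00ff→cut S906 F710: (222.331,107.358) → (72.819,65.626) → (229.586,110.423) → (51.649,91.077) → (184.566,77.904)

[2] `<path>` cubic bezier, #ff00ff→cut S906 F710: (237.907,131.051) → (204.714,99.553) → (145.349,59.232) → (121.928,53.524)

[3] `<path>` cubic bezier, #ff00ff→cut S906 F710: (175.624,99.402) → (135.362,103.303) → (52.336,105.075) → (20.243,112.595)

[4] `<path>` open polyline, #ff00ff→cut S906 F710: (10.136,16.020) → (99.338,51.848) → (225.679,113.047) → (192.132,124.405) → (64.560,118.206)

G21
G90
G0 X222.331 Y107.358
M3 S906
G1 X72.819 Y65.626 F710
G1 X229.586 Y110.423
G1 X51.649 Y91.077
G1 X184.566 Y77.904
M5
G0 X237.907 Y131.051
M3 S906
G1 X204.714 Y99.553 F710
G1 X145.349 Y59.232
G1 X121.928 Y53.524
M5
G0 X175.624 Y99.402
M3 S906
G1 X135.362 Y103.303 F710
G1 X52.336 Y105.075
G1 X20.243 Y112.595
M5
G0 X10.136 Y16.020
M3 S906
G1 X99.338 Y51.848 F710
G1 X225.679 Y113.047
G1 X192.132 Y124.405
G1 X64.560 Y118.206
M5
G0 X0.000 Y0.000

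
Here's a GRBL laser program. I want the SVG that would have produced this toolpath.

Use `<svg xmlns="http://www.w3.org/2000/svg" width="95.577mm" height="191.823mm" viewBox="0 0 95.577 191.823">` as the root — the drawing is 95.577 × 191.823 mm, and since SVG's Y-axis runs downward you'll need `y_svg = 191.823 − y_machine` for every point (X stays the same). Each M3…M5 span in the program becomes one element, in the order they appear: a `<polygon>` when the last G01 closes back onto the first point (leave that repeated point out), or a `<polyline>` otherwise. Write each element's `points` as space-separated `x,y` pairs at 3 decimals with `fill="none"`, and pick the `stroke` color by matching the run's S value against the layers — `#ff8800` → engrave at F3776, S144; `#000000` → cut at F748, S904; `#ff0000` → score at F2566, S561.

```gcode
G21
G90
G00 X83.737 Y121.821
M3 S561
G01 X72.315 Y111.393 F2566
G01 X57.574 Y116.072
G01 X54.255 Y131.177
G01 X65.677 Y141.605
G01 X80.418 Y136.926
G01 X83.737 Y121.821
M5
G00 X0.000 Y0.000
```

y_svg = 191.823 − y_m. Every run uses S561, so all elements get stroke `#ff0000` (score).

[1] closed run; points: 83.737,70.002 72.315,80.430 57.574,75.751 54.255,60.646 65.677,50.218 80.418,54.897

<svg xmlns="http://www.w3.org/2000/svg" width="95.577mm" height="191.823mm" viewBox="0 0 95.577 191.823">
  <polygon points="83.737,70.002 72.315,80.430 57.574,75.751 54.255,60.646 65.677,50.218 80.418,54.897" fill="none" stroke="#ff0000"/>
</svg>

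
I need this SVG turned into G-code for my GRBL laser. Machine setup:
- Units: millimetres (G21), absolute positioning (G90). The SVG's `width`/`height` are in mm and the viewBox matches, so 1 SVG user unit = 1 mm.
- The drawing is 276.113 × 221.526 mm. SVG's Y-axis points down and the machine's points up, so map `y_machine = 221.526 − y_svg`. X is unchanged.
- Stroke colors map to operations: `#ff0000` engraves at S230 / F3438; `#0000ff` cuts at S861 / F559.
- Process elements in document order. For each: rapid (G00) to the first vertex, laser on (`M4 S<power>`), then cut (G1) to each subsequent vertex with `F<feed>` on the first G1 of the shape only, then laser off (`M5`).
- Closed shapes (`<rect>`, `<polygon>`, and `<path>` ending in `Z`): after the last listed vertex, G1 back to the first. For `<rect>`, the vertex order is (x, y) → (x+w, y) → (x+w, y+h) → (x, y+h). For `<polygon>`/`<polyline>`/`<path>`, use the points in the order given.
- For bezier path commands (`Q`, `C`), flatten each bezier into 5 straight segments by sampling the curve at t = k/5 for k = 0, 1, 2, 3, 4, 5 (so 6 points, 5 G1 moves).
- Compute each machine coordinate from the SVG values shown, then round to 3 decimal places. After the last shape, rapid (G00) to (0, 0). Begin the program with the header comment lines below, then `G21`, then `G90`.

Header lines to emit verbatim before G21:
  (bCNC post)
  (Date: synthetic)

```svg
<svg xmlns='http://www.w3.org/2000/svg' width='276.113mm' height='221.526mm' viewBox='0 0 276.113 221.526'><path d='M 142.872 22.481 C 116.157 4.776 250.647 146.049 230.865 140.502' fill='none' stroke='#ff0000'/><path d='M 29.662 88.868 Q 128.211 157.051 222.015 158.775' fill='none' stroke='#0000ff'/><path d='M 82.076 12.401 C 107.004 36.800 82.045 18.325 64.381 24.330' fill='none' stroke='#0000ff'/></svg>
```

(bCNC post)
(Date: synthetic)
G21
G90
G00 X142.872 Y199.045
M4 S230
G1 X143.664 Y193.037 F3438
G1 X168.002 Y163.553
G1 X200.743 Y125.270
G1 X226.745 Y92.868
G1 X230.865 Y81.024
M5
G00 X29.662 Y132.658
M4 S861
G1 X68.892 Y108.043 F559
G1 X107.742 Y88.745
G1 X146.213 Y74.764
G1 X184.304 Y66.099
G1 X222.015 Y62.751
M5
G00 X82.076 Y209.125
M4 S861
G1 X91.504 Y199.092 F559
G1 X91.703 Y196.115
G1 X85.420 Y196.962
G1 X75.397 Y198.400
G1 X64.381 Y197.196
M5
G00 X0.000 Y0.000

1 u = 1 mm; y_m = 221.526 − y.

[1] `<path>` cubic bezier, #ff0000→engrave S230 F3438: (142.872,199.045) → (143.664,193.037) → (168.002,163.553) → (200.743,125.270) → (226.745,92.868) → (230.865,81.024)

[2] `<path>` quadratic bezier, #0000ff→cut S861 F559: (29.662,132.658) → (68.892,108.043) → (107.742,88.745) → (146.213,74.764) → (184.304,66.099) → (222.015,62.751)

[3] `<path>` cubic bezier, #0000ff→cut S861 F559: (82.076,209.125) → (91.504,199.092) → (91.703,196.115) → (85.420,196.962) → (75.397,198.400) → (64.381,197.196)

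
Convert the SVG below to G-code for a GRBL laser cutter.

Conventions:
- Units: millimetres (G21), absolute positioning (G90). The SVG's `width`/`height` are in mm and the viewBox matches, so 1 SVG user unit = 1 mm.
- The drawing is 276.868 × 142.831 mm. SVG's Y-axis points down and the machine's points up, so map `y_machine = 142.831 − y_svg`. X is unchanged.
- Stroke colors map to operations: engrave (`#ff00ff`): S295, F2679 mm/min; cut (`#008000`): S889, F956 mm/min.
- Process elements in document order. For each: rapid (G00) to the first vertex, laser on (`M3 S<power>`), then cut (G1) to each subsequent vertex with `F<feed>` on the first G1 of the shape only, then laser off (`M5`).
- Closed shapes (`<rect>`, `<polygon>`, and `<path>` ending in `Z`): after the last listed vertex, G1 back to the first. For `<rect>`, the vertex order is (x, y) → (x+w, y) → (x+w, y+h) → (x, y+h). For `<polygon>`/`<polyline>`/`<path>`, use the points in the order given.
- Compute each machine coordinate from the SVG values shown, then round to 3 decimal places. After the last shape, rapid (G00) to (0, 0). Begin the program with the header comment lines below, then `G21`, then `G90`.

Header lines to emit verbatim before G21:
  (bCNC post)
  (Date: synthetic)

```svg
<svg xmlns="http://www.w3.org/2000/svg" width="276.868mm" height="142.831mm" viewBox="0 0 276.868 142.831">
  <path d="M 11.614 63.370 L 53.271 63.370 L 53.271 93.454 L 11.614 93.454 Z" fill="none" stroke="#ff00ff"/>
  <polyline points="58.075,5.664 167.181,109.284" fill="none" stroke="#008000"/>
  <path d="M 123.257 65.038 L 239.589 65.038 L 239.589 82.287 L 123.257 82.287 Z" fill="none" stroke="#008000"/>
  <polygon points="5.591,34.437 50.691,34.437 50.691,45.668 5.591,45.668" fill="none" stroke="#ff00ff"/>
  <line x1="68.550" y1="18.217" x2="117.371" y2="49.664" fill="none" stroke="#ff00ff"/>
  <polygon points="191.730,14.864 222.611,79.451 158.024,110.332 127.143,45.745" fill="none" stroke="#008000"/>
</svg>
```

(bCNC post)
(Date: synthetic)
G21
G90
G00 X11.614 Y79.461
M3 S295
G1 X53.271 Y79.461 F2679
G1 X53.271 Y49.377
G1 X11.614 Y49.377
G1 X11.614 Y79.461
M5
G00 X58.075 Y137.167
M3 S889
G1 X167.181 Y33.547 F956
M5
G00 X123.257 Y77.793
M3 S889
G1 X239.589 Y77.793 F956
G1 X239.589 Y60.544
G1 X123.257 Y60.544
G1 X123.257 Y77.793
M5
G00 X5.591 Y108.394
M3 S295
G1 X50.691 Y108.394 F2679
G1 X50.691 Y97.163
G1 X5.591 Y97.163
G1 X5.591 Y108.394
M5
G00 X68.550 Y124.614
M3 S295
G1 X117.371 Y93.167 F2679
M5
G00 X191.730 Y127.967
M3 S889
G1 X222.611 Y63.380 F956
G1 X158.024 Y32.499
G1 X127.143 Y97.086
G1 X191.730 Y127.967
M5
G00 X0.000 Y0.000

Since the viewBox matches the mm dimensions, user units are millimetres directly. The only transform is the Y-flip y_m = 142.831 − y_svg.

Shape 1 is a rectangle drawn with `<path>`. Its stroke #ff00ff means engrave at S295, F2679. After flipping Y the toolpath is (11.614,79.461) → (53.271,79.461) → (53.271,49.377) → (11.614,49.377) → (11.614,79.461), returning to the start.

Shape 2 is a line segment drawn with `<polyline>`. Its stroke #008000 means cut at S889, F956. After flipping Y the toolpath is (58.075,137.167) → (167.181,33.547).

Shape 3 is a rectangle drawn with `<path>`. Its stroke #008000 means cut at S889, F956. After flipping Y the toolpath is (123.257,77.793) → (239.589,77.793) → (239.589,60.544) → (123.257,60.544) → (123.257,77.793), returning to the start.

Shape 4 is a rectangle drawn with `<polygon>`. Its stroke #ff00ff means engrave at S295, F2679. After flipping Y the toolpath is (5.591,108.394) → (50.691,108.394) → (50.691,97.163) → (5.591,97.163) → (5.591,108.394), returning to the start.

Shape 5 is a line segment drawn with `<line>`. Its stroke #ff00ff means engrave at S295, F2679. After flipping Y the toolpath is (68.550,124.614) → (117.371,93.167).

Shape 6 is a regular polygon drawn with `<polygon>`. Its stroke #008000 means cut at S889, F956. After flipping Y the toolpath is (191.730,127.967) → (222.611,63.380) → (158.024,32.499) → (127.143,97.086) → (191.730,127.967), returning to the start.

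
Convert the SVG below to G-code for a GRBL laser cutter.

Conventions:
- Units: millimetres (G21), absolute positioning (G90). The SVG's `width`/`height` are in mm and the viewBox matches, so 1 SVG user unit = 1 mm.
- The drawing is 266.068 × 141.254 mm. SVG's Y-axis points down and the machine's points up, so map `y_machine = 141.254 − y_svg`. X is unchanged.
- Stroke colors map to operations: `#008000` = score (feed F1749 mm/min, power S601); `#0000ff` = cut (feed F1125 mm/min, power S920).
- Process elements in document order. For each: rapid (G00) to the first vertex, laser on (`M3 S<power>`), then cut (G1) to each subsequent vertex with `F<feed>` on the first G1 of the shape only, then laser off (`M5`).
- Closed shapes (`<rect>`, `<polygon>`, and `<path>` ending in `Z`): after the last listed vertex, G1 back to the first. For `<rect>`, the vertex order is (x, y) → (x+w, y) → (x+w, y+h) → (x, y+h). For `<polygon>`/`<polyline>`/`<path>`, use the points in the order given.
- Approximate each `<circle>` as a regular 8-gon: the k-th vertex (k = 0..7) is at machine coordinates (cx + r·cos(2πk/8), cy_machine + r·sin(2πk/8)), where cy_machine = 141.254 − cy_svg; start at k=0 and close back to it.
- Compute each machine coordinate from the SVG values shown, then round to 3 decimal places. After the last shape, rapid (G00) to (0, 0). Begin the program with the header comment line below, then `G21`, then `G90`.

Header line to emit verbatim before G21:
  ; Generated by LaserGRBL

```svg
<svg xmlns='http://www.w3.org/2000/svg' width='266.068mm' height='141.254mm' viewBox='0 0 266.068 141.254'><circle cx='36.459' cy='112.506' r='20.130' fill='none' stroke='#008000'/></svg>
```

1 u = 1 mm; y_m = 141.254 − y.

[1] `<circle>` circle, #008000→score S601 F1749: (56.589,28.748) → (50.693,42.982) → (36.459,48.878) → (22.225,42.982) → (16.329,28.748) → (22.225,14.514) → (36.459,8.618) → (50.693,14.514) → (56.589,28.748) (closed)

; Generated by LaserGRBL
G21
G90
G00 X56.589 Y28.748
M3 S601
G1 X50.693 Y42.982 F1749
G1 X36.459 Y48.878
G1 X22.225 Y42.982
G1 X16.329 Y28.748
G1 X22.225 Y14.514
G1 X36.459 Y8.618
G1 X50.693 Y14.514
G1 X56.589 Y28.748
M5
G00 X0.000 Y0.000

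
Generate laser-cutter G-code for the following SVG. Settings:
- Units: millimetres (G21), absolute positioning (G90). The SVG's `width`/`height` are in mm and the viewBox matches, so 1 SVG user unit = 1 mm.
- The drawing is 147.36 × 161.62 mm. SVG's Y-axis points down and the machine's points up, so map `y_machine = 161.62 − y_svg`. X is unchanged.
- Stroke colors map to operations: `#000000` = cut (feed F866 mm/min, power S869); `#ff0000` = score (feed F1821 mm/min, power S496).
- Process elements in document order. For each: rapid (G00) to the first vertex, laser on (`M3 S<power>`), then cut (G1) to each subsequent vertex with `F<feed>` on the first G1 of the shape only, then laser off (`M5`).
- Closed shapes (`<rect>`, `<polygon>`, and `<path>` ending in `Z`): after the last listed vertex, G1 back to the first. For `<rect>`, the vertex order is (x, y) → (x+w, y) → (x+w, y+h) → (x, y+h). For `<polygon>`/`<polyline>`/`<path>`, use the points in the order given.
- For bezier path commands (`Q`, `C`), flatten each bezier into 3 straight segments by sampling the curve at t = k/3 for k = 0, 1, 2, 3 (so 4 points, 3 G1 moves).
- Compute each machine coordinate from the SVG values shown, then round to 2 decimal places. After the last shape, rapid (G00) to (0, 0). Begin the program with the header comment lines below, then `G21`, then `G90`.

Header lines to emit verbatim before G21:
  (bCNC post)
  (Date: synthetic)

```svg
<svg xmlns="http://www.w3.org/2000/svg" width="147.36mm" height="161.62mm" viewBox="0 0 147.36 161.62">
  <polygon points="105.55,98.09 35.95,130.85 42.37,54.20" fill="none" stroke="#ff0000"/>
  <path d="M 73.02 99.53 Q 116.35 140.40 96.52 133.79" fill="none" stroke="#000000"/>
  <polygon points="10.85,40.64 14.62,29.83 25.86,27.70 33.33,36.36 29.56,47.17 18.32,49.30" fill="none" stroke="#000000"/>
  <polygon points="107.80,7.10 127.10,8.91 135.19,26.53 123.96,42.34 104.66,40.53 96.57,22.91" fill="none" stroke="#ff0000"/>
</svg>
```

(bCNC post)
(Date: synthetic)
G21
G90
G00 X105.55 Y63.53
M3 S496
G1 X35.95 Y30.77 F1821
G1 X42.37 Y107.42
G1 X105.55 Y63.53
M5
G00 X73.02 Y62.09
M3 S869
G1 X94.89 Y40.12 F866
G1 X102.72 Y28.70
G1 X96.52 Y27.83
M5
G00 X10.85 Y120.98
M3 S869
G1 X14.62 Y131.79 F866
G1 X25.86 Y133.92
G1 X33.33 Y125.26
G1 X29.56 Y114.45
G1 X18.32 Y112.32
G1 X10.85 Y120.98
M5
G00 X107.80 Y154.52
M3 S496
G1 X127.10 Y152.71 F1821
G1 X135.19 Y135.09
G1 X123.96 Y119.28
G1 X104.66 Y121.09
G1 X96.57 Y138.71
G1 X107.80 Y154.52
M5
G00 X0.00 Y0.00

Since the viewBox matches the mm dimensions, user units are millimetres directly. The only transform is the Y-flip y_m = 161.62 − y_svg.

Shape 1 is a regular polygon drawn with `<polygon>`. Its stroke #ff0000 means score at S496, F1821. After flipping Y the toolpath is (105.55,63.53) → (35.95,30.77) → (42.37,107.42) → (105.55,63.53), returning to the start.

Shape 2 is a quadratic bezier drawn with `<path>`. Its stroke #000000 means cut at S869, F866. After flipping Y the toolpath is (73.02,62.09) → (94.89,40.12) → (102.72,28.70) → (96.52,27.83).

Shape 3 is a regular polygon drawn with `<polygon>`. Its stroke #000000 means cut at S869, F866. After flipping Y the toolpath is (10.85,120.98) → (14.62,131.79) → (25.86,133.92) → (33.33,125.26) → (29.56,114.45) → (18.32,112.32) → (10.85,120.98), returning to the start.

Shape 4 is a regular polygon drawn with `<polygon>`. Its stroke #ff0000 means score at S496, F1821. After flipping Y the toolpath is (107.80,154.52) → (127.10,152.71) → (135.19,135.09) → (123.96,119.28) → (104.66,121.09) → (96.57,138.71) → (107.80,154.52), returning to the start.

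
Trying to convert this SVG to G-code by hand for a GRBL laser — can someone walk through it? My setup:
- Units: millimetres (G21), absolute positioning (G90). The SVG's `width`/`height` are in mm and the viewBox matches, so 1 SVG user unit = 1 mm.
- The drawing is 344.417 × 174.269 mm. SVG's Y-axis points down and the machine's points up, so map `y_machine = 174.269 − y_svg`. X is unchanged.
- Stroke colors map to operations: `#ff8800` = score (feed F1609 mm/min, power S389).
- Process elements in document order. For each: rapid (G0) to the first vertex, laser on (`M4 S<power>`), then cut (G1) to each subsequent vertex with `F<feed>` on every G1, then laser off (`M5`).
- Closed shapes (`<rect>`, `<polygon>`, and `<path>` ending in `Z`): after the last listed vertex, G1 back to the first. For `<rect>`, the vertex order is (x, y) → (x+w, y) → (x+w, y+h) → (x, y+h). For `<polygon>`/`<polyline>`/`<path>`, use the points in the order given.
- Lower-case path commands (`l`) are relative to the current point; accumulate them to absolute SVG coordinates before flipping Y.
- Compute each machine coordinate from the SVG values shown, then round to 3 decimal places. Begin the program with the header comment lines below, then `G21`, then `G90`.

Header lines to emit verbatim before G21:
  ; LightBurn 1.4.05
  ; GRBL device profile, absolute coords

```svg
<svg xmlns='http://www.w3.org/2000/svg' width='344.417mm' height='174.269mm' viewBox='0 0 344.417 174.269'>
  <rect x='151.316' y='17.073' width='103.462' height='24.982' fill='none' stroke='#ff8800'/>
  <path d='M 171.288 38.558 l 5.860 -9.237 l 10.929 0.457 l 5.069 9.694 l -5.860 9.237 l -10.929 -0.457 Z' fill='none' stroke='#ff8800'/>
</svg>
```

1 u = 1 mm; y_m = 174.269 − y.

[1] `<rect>` rectangle, #ff8800→score S389 F1609: (151.316,157.196) → (254.778,157.196) → (254.778,132.214) → (151.316,132.214) → (151.316,157.196) (closed)

[2] `<path>` regular polygon, #ff8800→score S389 F1609: (171.288,135.711) → (177.148,144.948) → (188.077,144.491) → (193.146,134.797) → (187.286,125.560) → (176.357,126.017) → (171.288,135.711) (closed)

; LightBurn 1.4.05
; GRBL device profile, absolute coords
G21
G90
G0 X151.316 Y157.196
M4 S389
G1 X254.778 Y157.196 F1609
G1 X254.778 Y132.214 F1609
G1 X151.316 Y132.214 F1609
G1 X151.316 Y157.196 F1609
M5
G0 X171.288 Y135.711
M4 S389
G1 X177.148 Y144.948 F1609
G1 X188.077 Y144.491 F1609
G1 X193.146 Y134.797 F1609
G1 X187.286 Y125.560 F1609
G1 X176.357 Y126.017 F1609
G1 X171.288 Y135.711 F1609
M5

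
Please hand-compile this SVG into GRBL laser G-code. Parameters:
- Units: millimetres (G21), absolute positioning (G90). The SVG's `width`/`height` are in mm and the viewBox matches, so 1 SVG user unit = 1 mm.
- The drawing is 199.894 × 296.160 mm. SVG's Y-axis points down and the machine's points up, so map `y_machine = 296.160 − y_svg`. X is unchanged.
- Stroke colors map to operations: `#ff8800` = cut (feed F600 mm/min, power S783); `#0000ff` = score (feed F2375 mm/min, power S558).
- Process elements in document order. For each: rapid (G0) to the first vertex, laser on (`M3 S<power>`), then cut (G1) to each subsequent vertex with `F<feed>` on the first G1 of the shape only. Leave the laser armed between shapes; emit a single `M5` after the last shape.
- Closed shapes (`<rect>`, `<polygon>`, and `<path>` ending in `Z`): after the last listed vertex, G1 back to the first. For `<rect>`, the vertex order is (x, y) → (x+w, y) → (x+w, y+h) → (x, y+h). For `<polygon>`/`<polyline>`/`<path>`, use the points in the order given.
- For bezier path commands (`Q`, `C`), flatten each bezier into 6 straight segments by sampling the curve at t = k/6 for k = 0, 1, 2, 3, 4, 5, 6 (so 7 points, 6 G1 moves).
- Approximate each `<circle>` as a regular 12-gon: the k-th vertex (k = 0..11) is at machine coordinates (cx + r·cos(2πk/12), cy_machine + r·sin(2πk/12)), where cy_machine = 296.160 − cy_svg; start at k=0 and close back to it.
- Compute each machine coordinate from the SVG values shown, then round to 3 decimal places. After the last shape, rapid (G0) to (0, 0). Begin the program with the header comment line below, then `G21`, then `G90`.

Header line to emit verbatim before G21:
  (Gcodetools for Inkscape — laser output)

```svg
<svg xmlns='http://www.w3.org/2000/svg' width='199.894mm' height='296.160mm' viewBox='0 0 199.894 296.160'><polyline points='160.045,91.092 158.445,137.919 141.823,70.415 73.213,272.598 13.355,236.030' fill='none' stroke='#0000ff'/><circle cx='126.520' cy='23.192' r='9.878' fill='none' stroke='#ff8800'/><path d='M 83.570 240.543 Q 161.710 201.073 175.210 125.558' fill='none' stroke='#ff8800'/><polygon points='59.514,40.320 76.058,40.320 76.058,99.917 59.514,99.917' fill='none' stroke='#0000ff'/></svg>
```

(Gcodetools for Inkscape — laser output)
G21
G90
G0 X160.045 Y205.068
M3 S558
G1 X158.445 Y158.241 F2375
G1 X141.823 Y225.745
G1 X73.213 Y23.562
G1 X13.355 Y60.130
G0 X136.398 Y272.968
M3 S783
G1 X135.075 Y277.907 F600
G1 X131.459 Y281.523
G1 X126.520 Y282.846
G1 X121.581 Y281.523
G1 X117.965 Y277.907
G1 X116.642 Y272.968
G1 X117.965 Y268.029
G1 X121.581 Y264.413
G1 X126.520 Y263.090
G1 X131.459 Y264.413
G1 X135.075 Y268.029
G1 X136.398 Y272.968
G0 X83.570 Y55.617
M3 S783
G1 X107.821 Y69.775 F600
G1 X128.481 Y85.935
G1 X145.550 Y104.098
G1 X159.028 Y124.264
G1 X168.914 Y146.432
G1 X175.210 Y170.602
G0 X59.514 Y255.840
M3 S558
G1 X76.058 Y255.840 F2375
G1 X76.058 Y196.243
G1 X59.514 Y196.243
G1 X59.514 Y255.840
M5
G0 X0.000 Y0.000

Since the viewBox matches the mm dimensions, user units are millimetres directly. The only transform is the Y-flip y_m = 296.160 − y_svg.

Shape 1 is a open polyline drawn with `<polyline>`. Its stroke #0000ff means score at S558, F2375. After flipping Y the toolpath is (160.045,205.068) → (158.445,158.241) → (141.823,225.745) → (73.213,23.562) → (13.355,60.130).

Shape 2 is a circle drawn with `<circle>`. Its stroke #ff8800 means cut at S783, F600. After flipping Y the toolpath is (136.398,272.968) → (135.075,277.907) → (131.459,281.523) → (126.520,282.846) → (121.581,281.523) → (117.965,277.907) → (116.642,272.968) → (117.965,268.029) → (121.581,264.413) → (126.520,263.090) → (131.459,264.413) → (135.075,268.029) → (136.398,272.968), returning to the start.

Shape 3 is a quadratic bezier drawn with `<path>`. Its stroke #ff8800 means cut at S783, F600. After flipping Y the toolpath is (83.570,55.617) → (107.821,69.775) → (128.481,85.935) → (145.550,104.098) → (159.028,124.264) → (168.914,146.432) → (175.210,170.602).

Shape 4 is a rectangle drawn with `<polygon>`. Its stroke #0000ff means score at S558, F2375. After flipping Y the toolpath is (59.514,255.840) → (76.058,255.840) → (76.058,196.243) → (59.514,196.243) → (59.514,255.840), returning to the start.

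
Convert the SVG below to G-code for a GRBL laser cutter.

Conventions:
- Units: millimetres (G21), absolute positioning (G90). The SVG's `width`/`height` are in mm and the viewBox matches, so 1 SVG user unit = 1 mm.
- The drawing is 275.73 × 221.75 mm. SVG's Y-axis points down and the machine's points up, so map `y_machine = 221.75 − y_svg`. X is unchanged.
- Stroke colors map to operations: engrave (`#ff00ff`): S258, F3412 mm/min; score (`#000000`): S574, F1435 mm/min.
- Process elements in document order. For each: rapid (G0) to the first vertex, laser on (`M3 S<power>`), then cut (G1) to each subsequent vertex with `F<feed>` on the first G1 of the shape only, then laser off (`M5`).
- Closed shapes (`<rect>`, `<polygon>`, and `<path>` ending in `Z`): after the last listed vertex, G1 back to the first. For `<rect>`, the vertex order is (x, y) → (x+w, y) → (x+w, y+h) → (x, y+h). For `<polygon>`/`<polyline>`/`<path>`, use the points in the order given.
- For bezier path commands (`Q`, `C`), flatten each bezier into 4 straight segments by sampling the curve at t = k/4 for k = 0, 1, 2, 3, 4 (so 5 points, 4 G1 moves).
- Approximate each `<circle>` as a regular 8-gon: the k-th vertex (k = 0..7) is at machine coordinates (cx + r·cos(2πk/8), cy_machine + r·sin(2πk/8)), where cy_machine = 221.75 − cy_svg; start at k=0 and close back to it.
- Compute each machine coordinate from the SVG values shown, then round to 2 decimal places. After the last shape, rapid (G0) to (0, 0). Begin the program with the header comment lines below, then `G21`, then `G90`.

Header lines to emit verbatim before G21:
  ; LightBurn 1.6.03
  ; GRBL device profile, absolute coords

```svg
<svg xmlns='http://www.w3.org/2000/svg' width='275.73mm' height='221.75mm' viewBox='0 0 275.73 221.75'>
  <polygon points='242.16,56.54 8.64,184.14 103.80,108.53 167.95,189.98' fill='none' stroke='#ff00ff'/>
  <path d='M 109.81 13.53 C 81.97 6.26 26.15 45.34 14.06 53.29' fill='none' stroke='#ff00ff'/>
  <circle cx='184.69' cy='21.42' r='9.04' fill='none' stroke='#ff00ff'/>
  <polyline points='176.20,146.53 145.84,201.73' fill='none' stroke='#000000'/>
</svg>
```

Since the viewBox matches the mm dimensions, user units are millimetres directly. The only transform is the Y-flip y_m = 221.75 − y_svg.

Shape 1 is a closed polygon drawn with `<polygon>`. Its stroke #ff00ff means engrave at S258, F3412. After flipping Y the toolpath is (242.16,165.21) → (8.64,37.61) → (103.80,113.22) → (167.95,31.77) → (242.16,165.21), returning to the start.

Shape 2 is a cubic bezier drawn with `<path>`. Its stroke #ff00ff means engrave at S258, F3412. After flipping Y the toolpath is (109.81,208.22) → (84.80,206.19) → (56.03,194.05) → (30.21,179.05) → (14.06,168.46).

Shape 3 is a circle drawn with `<circle>`. Its stroke #ff00ff means engrave at S258, F3412. After flipping Y the toolpath is (193.73,200.33) → (191.08,206.72) → (184.69,209.37) → (178.30,206.72) → (175.65,200.33) → (178.30,193.94) → (184.69,191.29) → (191.08,193.94) → (193.73,200.33), returning to the start.

Shape 4 is a line segment drawn with `<polyline>`. Its stroke #000000 means score at S574, F1435. After flipping Y the toolpath is (176.20,75.22) → (145.84,20.02).

; LightBurn 1.6.03
; GRBL device profile, absolute coords
G21
G90
G0 X242.16 Y165.21
M3 S258
G1 X8.64 Y37.61 F3412
G1 X103.80 Y113.22
G1 X167.95 Y31.77
G1 X242.16 Y165.21
M5
G0 X109.81 Y208.22
M3 S258
G1 X84.80 Y206.19 F3412
G1 X56.03 Y194.05
G1 X30.21 Y179.05
G1 X14.06 Y168.46
M5
G0 X193.73 Y200.33
M3 S258
G1 X191.08 Y206.72 F3412
G1 X184.69 Y209.37
G1 X178.30 Y206.72
G1 X175.65 Y200.33
G1 X178.30 Y193.94
G1 X184.69 Y191.29
G1 X191.08 Y193.94
G1 X193.73 Y200.33
M5
G0 X176.20 Y75.22
M3 S574
G1 X145.84 Y20.02 F1435
M5
G0 X0.00 Y0.00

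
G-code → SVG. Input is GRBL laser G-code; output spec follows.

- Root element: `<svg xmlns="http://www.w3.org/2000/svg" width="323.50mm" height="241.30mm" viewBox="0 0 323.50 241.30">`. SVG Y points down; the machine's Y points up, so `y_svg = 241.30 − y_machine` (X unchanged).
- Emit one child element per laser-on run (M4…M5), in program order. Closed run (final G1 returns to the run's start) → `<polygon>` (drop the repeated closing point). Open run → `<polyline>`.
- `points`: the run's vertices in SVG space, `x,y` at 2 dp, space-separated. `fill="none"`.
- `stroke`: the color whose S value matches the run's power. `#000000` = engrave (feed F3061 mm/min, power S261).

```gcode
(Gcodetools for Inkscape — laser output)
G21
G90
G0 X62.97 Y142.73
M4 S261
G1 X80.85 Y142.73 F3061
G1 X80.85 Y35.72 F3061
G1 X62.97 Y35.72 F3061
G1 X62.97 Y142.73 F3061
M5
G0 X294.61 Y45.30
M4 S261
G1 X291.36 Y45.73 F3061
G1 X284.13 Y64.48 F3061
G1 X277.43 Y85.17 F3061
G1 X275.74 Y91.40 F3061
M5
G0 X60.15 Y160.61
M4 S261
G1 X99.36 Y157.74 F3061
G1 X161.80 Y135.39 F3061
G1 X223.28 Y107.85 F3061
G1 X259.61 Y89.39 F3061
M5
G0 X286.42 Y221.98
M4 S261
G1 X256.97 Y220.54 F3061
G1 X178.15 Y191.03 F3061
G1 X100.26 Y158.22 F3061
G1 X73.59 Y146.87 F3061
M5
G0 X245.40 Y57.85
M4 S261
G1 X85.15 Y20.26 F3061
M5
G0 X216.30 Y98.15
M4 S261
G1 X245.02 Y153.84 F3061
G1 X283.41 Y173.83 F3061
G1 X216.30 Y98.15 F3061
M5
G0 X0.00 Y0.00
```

<svg xmlns="http://www.w3.org/2000/svg" width="323.50mm" height="241.30mm" viewBox="0 0 323.50 241.30">
  <polygon points="62.97,98.57 80.85,98.57 80.85,205.58 62.97,205.58" fill="none" stroke="#000000"/>
  <polyline points="294.61,196.00 291.36,195.57 284.13,176.82 277.43,156.13 275.74,149.90" fill="none" stroke="#000000"/>
  <polyline points="60.15,80.69 99.36,83.56 161.80,105.91 223.28,133.45 259.61,151.91" fill="none" stroke="#000000"/>
  <polyline points="286.42,19.32 256.97,20.76 178.15,50.27 100.26,83.08 73.59,94.43" fill="none" stroke="#000000"/>
  <polyline points="245.40,183.45 85.15,221.04" fill="none" stroke="#000000"/>
  <polygon points="216.30,143.15 245.02,87.46 283.41,67.47" fill="none" stroke="#000000"/>
</svg>

Each laser-on run becomes one SVG element. Flip Y back into SVG space with y_svg = 241.30 − y_machine. Every run uses S261, so all elements get stroke `#000000` (engrave).

Run 1: The run returns to its start, so emit a `<polygon>` with points (Y-flipped): 62.97,98.57 80.85,98.57 80.85,205.58 62.97,205.58.

Run 2: The run is open, so emit a `<polyline>` with points (Y-flipped): 294.61,196.00 291.36,195.57 284.13,176.82 277.43,156.13 275.74,149.90.

Run 3: The run is open, so emit a `<polyline>` with points (Y-flipped): 60.15,80.69 99.36,83.56 161.80,105.91 223.28,133.45 259.61,151.91.

Run 4: The run is open, so emit a `<polyline>` with points (Y-flipped): 286.42,19.32 256.97,20.76 178.15,50.27 100.26,83.08 73.59,94.43.

Run 5: The run is open, so emit a `<polyline>` with points (Y-flipped): 245.40,183.45 85.15,221.04.

Run 6: The run returns to its start, so emit a `<polygon>` with points (Y-flipped): 216.30,143.15 245.02,87.46 283.41,67.47.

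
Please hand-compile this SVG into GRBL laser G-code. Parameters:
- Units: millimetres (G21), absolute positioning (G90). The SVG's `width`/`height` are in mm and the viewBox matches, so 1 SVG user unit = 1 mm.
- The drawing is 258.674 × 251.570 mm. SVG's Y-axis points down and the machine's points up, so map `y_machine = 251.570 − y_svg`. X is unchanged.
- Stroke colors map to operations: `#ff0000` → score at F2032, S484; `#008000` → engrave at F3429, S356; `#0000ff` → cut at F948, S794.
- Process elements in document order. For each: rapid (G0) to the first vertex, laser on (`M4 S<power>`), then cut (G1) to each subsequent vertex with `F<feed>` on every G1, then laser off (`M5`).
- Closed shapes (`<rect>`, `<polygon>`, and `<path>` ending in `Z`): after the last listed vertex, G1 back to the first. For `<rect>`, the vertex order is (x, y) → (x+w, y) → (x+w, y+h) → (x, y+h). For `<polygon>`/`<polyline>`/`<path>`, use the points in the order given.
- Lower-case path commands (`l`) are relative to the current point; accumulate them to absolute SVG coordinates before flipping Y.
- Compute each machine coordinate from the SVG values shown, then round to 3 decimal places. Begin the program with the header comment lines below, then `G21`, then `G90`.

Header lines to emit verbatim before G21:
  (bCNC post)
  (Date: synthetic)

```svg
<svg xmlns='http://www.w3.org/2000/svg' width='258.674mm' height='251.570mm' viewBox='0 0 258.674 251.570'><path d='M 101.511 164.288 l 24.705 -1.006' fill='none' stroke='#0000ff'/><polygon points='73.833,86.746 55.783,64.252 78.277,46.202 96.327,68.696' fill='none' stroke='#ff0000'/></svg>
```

Since the viewBox matches the mm dimensions, user units are millimetres directly. The only transform is the Y-flip y_m = 251.570 − y_svg.

Shape 1 is a line segment drawn with `<path>`. Its stroke #0000ff means cut at S794, F948. After flipping Y the toolpath is (101.511,87.282) → (126.216,88.288).

Shape 2 is a regular polygon drawn with `<polygon>`. Its stroke #ff0000 means score at S484, F2032. After flipping Y the toolpath is (73.833,164.824) → (55.783,187.318) → (78.277,205.368) → (96.327,182.874) → (73.833,164.824), returning to the start.

(bCNC post)
(Date: synthetic)
G21
G90
G0 X101.511 Y87.282
M4 S794
G1 X126.216 Y88.288 F948
M5
G0 X73.833 Y164.824
M4 S484
G1 X55.783 Y187.318 F2032
G1 X78.277 Y205.368 F2032
G1 X96.327 Y182.874 F2032
G1 X73.833 Y164.824 F2032
M5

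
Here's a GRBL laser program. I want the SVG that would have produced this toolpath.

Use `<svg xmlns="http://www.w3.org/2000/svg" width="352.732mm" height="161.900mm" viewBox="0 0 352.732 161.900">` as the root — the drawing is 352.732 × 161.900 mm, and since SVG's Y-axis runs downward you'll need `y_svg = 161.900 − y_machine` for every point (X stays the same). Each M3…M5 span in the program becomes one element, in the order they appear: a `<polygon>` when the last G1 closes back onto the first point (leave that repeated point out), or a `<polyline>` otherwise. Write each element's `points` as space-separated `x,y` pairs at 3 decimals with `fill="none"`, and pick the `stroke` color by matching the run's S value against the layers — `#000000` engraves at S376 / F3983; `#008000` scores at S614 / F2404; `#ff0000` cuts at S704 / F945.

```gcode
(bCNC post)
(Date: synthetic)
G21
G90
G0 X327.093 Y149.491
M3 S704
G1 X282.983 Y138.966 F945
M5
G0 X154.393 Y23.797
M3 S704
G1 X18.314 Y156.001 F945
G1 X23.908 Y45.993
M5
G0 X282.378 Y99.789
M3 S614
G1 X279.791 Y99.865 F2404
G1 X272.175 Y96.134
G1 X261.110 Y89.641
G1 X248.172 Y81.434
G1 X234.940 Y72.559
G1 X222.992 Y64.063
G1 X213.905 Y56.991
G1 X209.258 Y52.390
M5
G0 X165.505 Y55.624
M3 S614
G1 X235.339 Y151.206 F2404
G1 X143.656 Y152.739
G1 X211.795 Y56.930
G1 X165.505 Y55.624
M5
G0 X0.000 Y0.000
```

<svg xmlns="http://www.w3.org/2000/svg" width="352.732mm" height="161.900mm" viewBox="0 0 352.732 161.900">
  <polyline points="327.093,12.409 282.983,22.934" fill="none" stroke="#ff0000"/>
  <polyline points="154.393,138.103 18.314,5.899 23.908,115.907" fill="none" stroke="#ff0000"/>
  <polyline points="282.378,62.111 279.791,62.035 272.175,65.766 261.110,72.259 248.172,80.466 234.940,89.341 222.992,97.837 213.905,104.909 209.258,109.510" fill="none" stroke="#008000"/>
  <polygon points="165.505,106.276 235.339,10.694 143.656,9.161 211.795,104.970" fill="none" stroke="#008000"/>
</svg>

Each laser-on run becomes one SVG element. Flip Y back into SVG space with y_svg = 161.900 − y_machine.

Run 1: power S704 maps to stroke `#ff0000` (cut). The run is open, so emit a `<polyline>` with points (Y-flipped): 327.093,12.409 282.983,22.934.

Run 2: the run's S704 means `#ff0000` (cut). The run is open, so emit a `<polyline>` with points (Y-flipped): 154.393,138.103 18.314,5.899 23.908,115.907.

Run 3: S614 ⇒ score layer `#008000`. The run is open, so emit a `<polyline>` with points (Y-flipped): 282.378,62.111 279.791,62.035 272.175,65.766 261.110,72.259 248.172,80.466 234.940,89.341 222.992,97.837 213.905,104.909 209.258,109.510.

Run 4: S614 ⇒ score layer `#008000`. The run returns to its start, so emit a `<polygon>` with points (Y-flipped): 165.505,106.276 235.339,10.694 143.656,9.161 211.795,104.970.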